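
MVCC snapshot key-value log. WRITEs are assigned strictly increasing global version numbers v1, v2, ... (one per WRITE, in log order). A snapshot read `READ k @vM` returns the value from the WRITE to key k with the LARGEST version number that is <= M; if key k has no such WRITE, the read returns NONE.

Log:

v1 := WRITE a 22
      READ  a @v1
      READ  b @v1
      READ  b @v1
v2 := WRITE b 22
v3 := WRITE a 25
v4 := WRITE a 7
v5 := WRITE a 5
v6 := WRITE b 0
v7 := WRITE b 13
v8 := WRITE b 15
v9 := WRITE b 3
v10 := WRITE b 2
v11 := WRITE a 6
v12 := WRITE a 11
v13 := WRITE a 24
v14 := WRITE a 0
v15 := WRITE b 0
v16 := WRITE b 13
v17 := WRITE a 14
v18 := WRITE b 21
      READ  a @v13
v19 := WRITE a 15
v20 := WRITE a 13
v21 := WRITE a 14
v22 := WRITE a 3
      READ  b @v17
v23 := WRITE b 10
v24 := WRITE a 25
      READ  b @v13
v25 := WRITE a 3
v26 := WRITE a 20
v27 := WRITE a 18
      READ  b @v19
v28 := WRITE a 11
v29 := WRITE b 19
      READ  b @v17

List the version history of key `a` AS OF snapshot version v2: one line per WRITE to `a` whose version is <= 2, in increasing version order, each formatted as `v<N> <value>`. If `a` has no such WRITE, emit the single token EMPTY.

Answer: v1 22

Derivation:
Scan writes for key=a with version <= 2:
  v1 WRITE a 22 -> keep
  v2 WRITE b 22 -> skip
  v3 WRITE a 25 -> drop (> snap)
  v4 WRITE a 7 -> drop (> snap)
  v5 WRITE a 5 -> drop (> snap)
  v6 WRITE b 0 -> skip
  v7 WRITE b 13 -> skip
  v8 WRITE b 15 -> skip
  v9 WRITE b 3 -> skip
  v10 WRITE b 2 -> skip
  v11 WRITE a 6 -> drop (> snap)
  v12 WRITE a 11 -> drop (> snap)
  v13 WRITE a 24 -> drop (> snap)
  v14 WRITE a 0 -> drop (> snap)
  v15 WRITE b 0 -> skip
  v16 WRITE b 13 -> skip
  v17 WRITE a 14 -> drop (> snap)
  v18 WRITE b 21 -> skip
  v19 WRITE a 15 -> drop (> snap)
  v20 WRITE a 13 -> drop (> snap)
  v21 WRITE a 14 -> drop (> snap)
  v22 WRITE a 3 -> drop (> snap)
  v23 WRITE b 10 -> skip
  v24 WRITE a 25 -> drop (> snap)
  v25 WRITE a 3 -> drop (> snap)
  v26 WRITE a 20 -> drop (> snap)
  v27 WRITE a 18 -> drop (> snap)
  v28 WRITE a 11 -> drop (> snap)
  v29 WRITE b 19 -> skip
Collected: [(1, 22)]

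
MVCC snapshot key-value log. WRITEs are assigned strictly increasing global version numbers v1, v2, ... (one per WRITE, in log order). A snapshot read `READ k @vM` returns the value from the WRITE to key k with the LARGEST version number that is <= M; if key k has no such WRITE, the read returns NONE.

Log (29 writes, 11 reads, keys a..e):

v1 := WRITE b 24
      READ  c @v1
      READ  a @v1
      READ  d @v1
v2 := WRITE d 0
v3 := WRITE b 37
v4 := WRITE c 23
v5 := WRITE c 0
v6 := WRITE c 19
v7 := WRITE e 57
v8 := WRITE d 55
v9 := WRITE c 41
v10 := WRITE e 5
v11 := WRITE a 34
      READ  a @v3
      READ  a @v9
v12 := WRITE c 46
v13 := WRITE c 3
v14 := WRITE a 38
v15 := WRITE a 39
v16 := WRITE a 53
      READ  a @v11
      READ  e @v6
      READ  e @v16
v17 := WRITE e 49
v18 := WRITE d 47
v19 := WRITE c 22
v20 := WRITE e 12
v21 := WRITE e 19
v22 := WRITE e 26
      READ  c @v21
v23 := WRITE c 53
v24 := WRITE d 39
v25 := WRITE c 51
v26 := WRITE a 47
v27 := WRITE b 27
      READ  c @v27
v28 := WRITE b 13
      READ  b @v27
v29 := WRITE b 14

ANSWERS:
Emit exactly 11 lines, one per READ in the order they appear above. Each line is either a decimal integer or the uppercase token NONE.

v1: WRITE b=24  (b history now [(1, 24)])
READ c @v1: history=[] -> no version <= 1 -> NONE
READ a @v1: history=[] -> no version <= 1 -> NONE
READ d @v1: history=[] -> no version <= 1 -> NONE
v2: WRITE d=0  (d history now [(2, 0)])
v3: WRITE b=37  (b history now [(1, 24), (3, 37)])
v4: WRITE c=23  (c history now [(4, 23)])
v5: WRITE c=0  (c history now [(4, 23), (5, 0)])
v6: WRITE c=19  (c history now [(4, 23), (5, 0), (6, 19)])
v7: WRITE e=57  (e history now [(7, 57)])
v8: WRITE d=55  (d history now [(2, 0), (8, 55)])
v9: WRITE c=41  (c history now [(4, 23), (5, 0), (6, 19), (9, 41)])
v10: WRITE e=5  (e history now [(7, 57), (10, 5)])
v11: WRITE a=34  (a history now [(11, 34)])
READ a @v3: history=[(11, 34)] -> no version <= 3 -> NONE
READ a @v9: history=[(11, 34)] -> no version <= 9 -> NONE
v12: WRITE c=46  (c history now [(4, 23), (5, 0), (6, 19), (9, 41), (12, 46)])
v13: WRITE c=3  (c history now [(4, 23), (5, 0), (6, 19), (9, 41), (12, 46), (13, 3)])
v14: WRITE a=38  (a history now [(11, 34), (14, 38)])
v15: WRITE a=39  (a history now [(11, 34), (14, 38), (15, 39)])
v16: WRITE a=53  (a history now [(11, 34), (14, 38), (15, 39), (16, 53)])
READ a @v11: history=[(11, 34), (14, 38), (15, 39), (16, 53)] -> pick v11 -> 34
READ e @v6: history=[(7, 57), (10, 5)] -> no version <= 6 -> NONE
READ e @v16: history=[(7, 57), (10, 5)] -> pick v10 -> 5
v17: WRITE e=49  (e history now [(7, 57), (10, 5), (17, 49)])
v18: WRITE d=47  (d history now [(2, 0), (8, 55), (18, 47)])
v19: WRITE c=22  (c history now [(4, 23), (5, 0), (6, 19), (9, 41), (12, 46), (13, 3), (19, 22)])
v20: WRITE e=12  (e history now [(7, 57), (10, 5), (17, 49), (20, 12)])
v21: WRITE e=19  (e history now [(7, 57), (10, 5), (17, 49), (20, 12), (21, 19)])
v22: WRITE e=26  (e history now [(7, 57), (10, 5), (17, 49), (20, 12), (21, 19), (22, 26)])
READ c @v21: history=[(4, 23), (5, 0), (6, 19), (9, 41), (12, 46), (13, 3), (19, 22)] -> pick v19 -> 22
v23: WRITE c=53  (c history now [(4, 23), (5, 0), (6, 19), (9, 41), (12, 46), (13, 3), (19, 22), (23, 53)])
v24: WRITE d=39  (d history now [(2, 0), (8, 55), (18, 47), (24, 39)])
v25: WRITE c=51  (c history now [(4, 23), (5, 0), (6, 19), (9, 41), (12, 46), (13, 3), (19, 22), (23, 53), (25, 51)])
v26: WRITE a=47  (a history now [(11, 34), (14, 38), (15, 39), (16, 53), (26, 47)])
v27: WRITE b=27  (b history now [(1, 24), (3, 37), (27, 27)])
READ c @v27: history=[(4, 23), (5, 0), (6, 19), (9, 41), (12, 46), (13, 3), (19, 22), (23, 53), (25, 51)] -> pick v25 -> 51
v28: WRITE b=13  (b history now [(1, 24), (3, 37), (27, 27), (28, 13)])
READ b @v27: history=[(1, 24), (3, 37), (27, 27), (28, 13)] -> pick v27 -> 27
v29: WRITE b=14  (b history now [(1, 24), (3, 37), (27, 27), (28, 13), (29, 14)])

Answer: NONE
NONE
NONE
NONE
NONE
34
NONE
5
22
51
27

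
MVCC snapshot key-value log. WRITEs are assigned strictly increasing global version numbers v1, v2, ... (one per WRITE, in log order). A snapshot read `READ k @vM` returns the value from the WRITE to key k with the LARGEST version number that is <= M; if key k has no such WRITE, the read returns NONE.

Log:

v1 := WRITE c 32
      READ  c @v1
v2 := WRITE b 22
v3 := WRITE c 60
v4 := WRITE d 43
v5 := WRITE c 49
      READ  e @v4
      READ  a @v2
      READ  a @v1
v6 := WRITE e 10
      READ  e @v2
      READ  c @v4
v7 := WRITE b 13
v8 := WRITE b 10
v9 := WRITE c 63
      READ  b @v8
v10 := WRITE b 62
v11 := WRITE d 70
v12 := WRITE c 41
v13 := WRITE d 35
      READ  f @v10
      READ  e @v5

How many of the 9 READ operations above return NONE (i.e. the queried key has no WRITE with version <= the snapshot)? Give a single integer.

Answer: 6

Derivation:
v1: WRITE c=32  (c history now [(1, 32)])
READ c @v1: history=[(1, 32)] -> pick v1 -> 32
v2: WRITE b=22  (b history now [(2, 22)])
v3: WRITE c=60  (c history now [(1, 32), (3, 60)])
v4: WRITE d=43  (d history now [(4, 43)])
v5: WRITE c=49  (c history now [(1, 32), (3, 60), (5, 49)])
READ e @v4: history=[] -> no version <= 4 -> NONE
READ a @v2: history=[] -> no version <= 2 -> NONE
READ a @v1: history=[] -> no version <= 1 -> NONE
v6: WRITE e=10  (e history now [(6, 10)])
READ e @v2: history=[(6, 10)] -> no version <= 2 -> NONE
READ c @v4: history=[(1, 32), (3, 60), (5, 49)] -> pick v3 -> 60
v7: WRITE b=13  (b history now [(2, 22), (7, 13)])
v8: WRITE b=10  (b history now [(2, 22), (7, 13), (8, 10)])
v9: WRITE c=63  (c history now [(1, 32), (3, 60), (5, 49), (9, 63)])
READ b @v8: history=[(2, 22), (7, 13), (8, 10)] -> pick v8 -> 10
v10: WRITE b=62  (b history now [(2, 22), (7, 13), (8, 10), (10, 62)])
v11: WRITE d=70  (d history now [(4, 43), (11, 70)])
v12: WRITE c=41  (c history now [(1, 32), (3, 60), (5, 49), (9, 63), (12, 41)])
v13: WRITE d=35  (d history now [(4, 43), (11, 70), (13, 35)])
READ f @v10: history=[] -> no version <= 10 -> NONE
READ e @v5: history=[(6, 10)] -> no version <= 5 -> NONE
Read results in order: ['32', 'NONE', 'NONE', 'NONE', 'NONE', '60', '10', 'NONE', 'NONE']
NONE count = 6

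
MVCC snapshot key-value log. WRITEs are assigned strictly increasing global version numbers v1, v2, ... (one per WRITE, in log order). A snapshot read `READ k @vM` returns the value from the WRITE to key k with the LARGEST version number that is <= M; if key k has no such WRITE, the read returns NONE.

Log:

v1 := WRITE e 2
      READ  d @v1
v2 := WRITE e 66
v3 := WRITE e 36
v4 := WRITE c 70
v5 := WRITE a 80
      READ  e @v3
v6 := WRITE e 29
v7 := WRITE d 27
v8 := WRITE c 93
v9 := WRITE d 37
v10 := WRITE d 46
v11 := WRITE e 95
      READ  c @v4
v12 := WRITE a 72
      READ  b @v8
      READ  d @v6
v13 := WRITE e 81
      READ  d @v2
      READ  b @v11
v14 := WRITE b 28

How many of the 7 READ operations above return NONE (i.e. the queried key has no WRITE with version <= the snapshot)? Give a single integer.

v1: WRITE e=2  (e history now [(1, 2)])
READ d @v1: history=[] -> no version <= 1 -> NONE
v2: WRITE e=66  (e history now [(1, 2), (2, 66)])
v3: WRITE e=36  (e history now [(1, 2), (2, 66), (3, 36)])
v4: WRITE c=70  (c history now [(4, 70)])
v5: WRITE a=80  (a history now [(5, 80)])
READ e @v3: history=[(1, 2), (2, 66), (3, 36)] -> pick v3 -> 36
v6: WRITE e=29  (e history now [(1, 2), (2, 66), (3, 36), (6, 29)])
v7: WRITE d=27  (d history now [(7, 27)])
v8: WRITE c=93  (c history now [(4, 70), (8, 93)])
v9: WRITE d=37  (d history now [(7, 27), (9, 37)])
v10: WRITE d=46  (d history now [(7, 27), (9, 37), (10, 46)])
v11: WRITE e=95  (e history now [(1, 2), (2, 66), (3, 36), (6, 29), (11, 95)])
READ c @v4: history=[(4, 70), (8, 93)] -> pick v4 -> 70
v12: WRITE a=72  (a history now [(5, 80), (12, 72)])
READ b @v8: history=[] -> no version <= 8 -> NONE
READ d @v6: history=[(7, 27), (9, 37), (10, 46)] -> no version <= 6 -> NONE
v13: WRITE e=81  (e history now [(1, 2), (2, 66), (3, 36), (6, 29), (11, 95), (13, 81)])
READ d @v2: history=[(7, 27), (9, 37), (10, 46)] -> no version <= 2 -> NONE
READ b @v11: history=[] -> no version <= 11 -> NONE
v14: WRITE b=28  (b history now [(14, 28)])
Read results in order: ['NONE', '36', '70', 'NONE', 'NONE', 'NONE', 'NONE']
NONE count = 5

Answer: 5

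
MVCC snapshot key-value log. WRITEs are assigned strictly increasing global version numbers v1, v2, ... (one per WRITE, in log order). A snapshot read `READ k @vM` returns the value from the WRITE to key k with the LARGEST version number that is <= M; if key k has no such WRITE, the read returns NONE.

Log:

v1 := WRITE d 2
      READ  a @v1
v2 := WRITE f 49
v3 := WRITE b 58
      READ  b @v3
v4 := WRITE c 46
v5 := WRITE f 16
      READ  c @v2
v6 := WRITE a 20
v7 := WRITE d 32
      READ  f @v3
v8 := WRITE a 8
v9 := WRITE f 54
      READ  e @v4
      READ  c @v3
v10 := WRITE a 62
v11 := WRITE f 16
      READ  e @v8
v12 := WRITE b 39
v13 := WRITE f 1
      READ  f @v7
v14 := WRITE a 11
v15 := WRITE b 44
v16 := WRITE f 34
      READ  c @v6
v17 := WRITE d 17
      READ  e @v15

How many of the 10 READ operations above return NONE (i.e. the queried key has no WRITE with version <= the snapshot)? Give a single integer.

Answer: 6

Derivation:
v1: WRITE d=2  (d history now [(1, 2)])
READ a @v1: history=[] -> no version <= 1 -> NONE
v2: WRITE f=49  (f history now [(2, 49)])
v3: WRITE b=58  (b history now [(3, 58)])
READ b @v3: history=[(3, 58)] -> pick v3 -> 58
v4: WRITE c=46  (c history now [(4, 46)])
v5: WRITE f=16  (f history now [(2, 49), (5, 16)])
READ c @v2: history=[(4, 46)] -> no version <= 2 -> NONE
v6: WRITE a=20  (a history now [(6, 20)])
v7: WRITE d=32  (d history now [(1, 2), (7, 32)])
READ f @v3: history=[(2, 49), (5, 16)] -> pick v2 -> 49
v8: WRITE a=8  (a history now [(6, 20), (8, 8)])
v9: WRITE f=54  (f history now [(2, 49), (5, 16), (9, 54)])
READ e @v4: history=[] -> no version <= 4 -> NONE
READ c @v3: history=[(4, 46)] -> no version <= 3 -> NONE
v10: WRITE a=62  (a history now [(6, 20), (8, 8), (10, 62)])
v11: WRITE f=16  (f history now [(2, 49), (5, 16), (9, 54), (11, 16)])
READ e @v8: history=[] -> no version <= 8 -> NONE
v12: WRITE b=39  (b history now [(3, 58), (12, 39)])
v13: WRITE f=1  (f history now [(2, 49), (5, 16), (9, 54), (11, 16), (13, 1)])
READ f @v7: history=[(2, 49), (5, 16), (9, 54), (11, 16), (13, 1)] -> pick v5 -> 16
v14: WRITE a=11  (a history now [(6, 20), (8, 8), (10, 62), (14, 11)])
v15: WRITE b=44  (b history now [(3, 58), (12, 39), (15, 44)])
v16: WRITE f=34  (f history now [(2, 49), (5, 16), (9, 54), (11, 16), (13, 1), (16, 34)])
READ c @v6: history=[(4, 46)] -> pick v4 -> 46
v17: WRITE d=17  (d history now [(1, 2), (7, 32), (17, 17)])
READ e @v15: history=[] -> no version <= 15 -> NONE
Read results in order: ['NONE', '58', 'NONE', '49', 'NONE', 'NONE', 'NONE', '16', '46', 'NONE']
NONE count = 6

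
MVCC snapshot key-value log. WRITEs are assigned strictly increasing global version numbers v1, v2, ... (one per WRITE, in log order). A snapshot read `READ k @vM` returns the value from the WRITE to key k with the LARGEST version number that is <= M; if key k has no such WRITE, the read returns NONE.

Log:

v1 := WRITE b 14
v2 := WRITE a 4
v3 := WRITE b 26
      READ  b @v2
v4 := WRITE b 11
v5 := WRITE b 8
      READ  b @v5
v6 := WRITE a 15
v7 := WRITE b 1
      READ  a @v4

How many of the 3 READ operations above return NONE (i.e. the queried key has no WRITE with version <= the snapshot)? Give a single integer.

v1: WRITE b=14  (b history now [(1, 14)])
v2: WRITE a=4  (a history now [(2, 4)])
v3: WRITE b=26  (b history now [(1, 14), (3, 26)])
READ b @v2: history=[(1, 14), (3, 26)] -> pick v1 -> 14
v4: WRITE b=11  (b history now [(1, 14), (3, 26), (4, 11)])
v5: WRITE b=8  (b history now [(1, 14), (3, 26), (4, 11), (5, 8)])
READ b @v5: history=[(1, 14), (3, 26), (4, 11), (5, 8)] -> pick v5 -> 8
v6: WRITE a=15  (a history now [(2, 4), (6, 15)])
v7: WRITE b=1  (b history now [(1, 14), (3, 26), (4, 11), (5, 8), (7, 1)])
READ a @v4: history=[(2, 4), (6, 15)] -> pick v2 -> 4
Read results in order: ['14', '8', '4']
NONE count = 0

Answer: 0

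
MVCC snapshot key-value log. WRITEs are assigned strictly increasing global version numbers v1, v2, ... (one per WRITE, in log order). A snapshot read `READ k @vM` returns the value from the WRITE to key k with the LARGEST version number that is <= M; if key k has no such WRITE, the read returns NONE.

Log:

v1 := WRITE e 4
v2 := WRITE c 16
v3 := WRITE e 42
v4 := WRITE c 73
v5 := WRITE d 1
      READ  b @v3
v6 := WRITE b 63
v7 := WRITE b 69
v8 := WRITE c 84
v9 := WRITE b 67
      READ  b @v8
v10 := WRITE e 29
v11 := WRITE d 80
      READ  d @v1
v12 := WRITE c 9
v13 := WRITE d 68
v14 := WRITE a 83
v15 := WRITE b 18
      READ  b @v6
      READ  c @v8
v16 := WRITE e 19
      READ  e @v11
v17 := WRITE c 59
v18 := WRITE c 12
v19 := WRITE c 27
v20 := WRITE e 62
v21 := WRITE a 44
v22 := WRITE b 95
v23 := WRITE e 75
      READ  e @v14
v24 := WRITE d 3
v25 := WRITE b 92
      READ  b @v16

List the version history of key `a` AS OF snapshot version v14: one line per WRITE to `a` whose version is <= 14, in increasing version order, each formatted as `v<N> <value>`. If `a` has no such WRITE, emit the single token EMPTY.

Answer: v14 83

Derivation:
Scan writes for key=a with version <= 14:
  v1 WRITE e 4 -> skip
  v2 WRITE c 16 -> skip
  v3 WRITE e 42 -> skip
  v4 WRITE c 73 -> skip
  v5 WRITE d 1 -> skip
  v6 WRITE b 63 -> skip
  v7 WRITE b 69 -> skip
  v8 WRITE c 84 -> skip
  v9 WRITE b 67 -> skip
  v10 WRITE e 29 -> skip
  v11 WRITE d 80 -> skip
  v12 WRITE c 9 -> skip
  v13 WRITE d 68 -> skip
  v14 WRITE a 83 -> keep
  v15 WRITE b 18 -> skip
  v16 WRITE e 19 -> skip
  v17 WRITE c 59 -> skip
  v18 WRITE c 12 -> skip
  v19 WRITE c 27 -> skip
  v20 WRITE e 62 -> skip
  v21 WRITE a 44 -> drop (> snap)
  v22 WRITE b 95 -> skip
  v23 WRITE e 75 -> skip
  v24 WRITE d 3 -> skip
  v25 WRITE b 92 -> skip
Collected: [(14, 83)]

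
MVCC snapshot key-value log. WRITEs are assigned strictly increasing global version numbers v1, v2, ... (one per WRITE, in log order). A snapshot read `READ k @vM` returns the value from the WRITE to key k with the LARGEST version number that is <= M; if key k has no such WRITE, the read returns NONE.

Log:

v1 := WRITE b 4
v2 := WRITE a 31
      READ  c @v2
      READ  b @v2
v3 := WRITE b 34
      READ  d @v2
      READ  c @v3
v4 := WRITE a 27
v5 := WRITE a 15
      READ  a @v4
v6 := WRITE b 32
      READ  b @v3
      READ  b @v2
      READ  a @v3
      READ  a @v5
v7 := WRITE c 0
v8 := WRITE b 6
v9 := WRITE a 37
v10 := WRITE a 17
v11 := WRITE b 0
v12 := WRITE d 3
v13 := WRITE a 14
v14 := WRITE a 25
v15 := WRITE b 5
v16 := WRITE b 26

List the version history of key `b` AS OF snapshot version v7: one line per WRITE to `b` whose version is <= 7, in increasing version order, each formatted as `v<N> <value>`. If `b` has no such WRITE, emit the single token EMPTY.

Answer: v1 4
v3 34
v6 32

Derivation:
Scan writes for key=b with version <= 7:
  v1 WRITE b 4 -> keep
  v2 WRITE a 31 -> skip
  v3 WRITE b 34 -> keep
  v4 WRITE a 27 -> skip
  v5 WRITE a 15 -> skip
  v6 WRITE b 32 -> keep
  v7 WRITE c 0 -> skip
  v8 WRITE b 6 -> drop (> snap)
  v9 WRITE a 37 -> skip
  v10 WRITE a 17 -> skip
  v11 WRITE b 0 -> drop (> snap)
  v12 WRITE d 3 -> skip
  v13 WRITE a 14 -> skip
  v14 WRITE a 25 -> skip
  v15 WRITE b 5 -> drop (> snap)
  v16 WRITE b 26 -> drop (> snap)
Collected: [(1, 4), (3, 34), (6, 32)]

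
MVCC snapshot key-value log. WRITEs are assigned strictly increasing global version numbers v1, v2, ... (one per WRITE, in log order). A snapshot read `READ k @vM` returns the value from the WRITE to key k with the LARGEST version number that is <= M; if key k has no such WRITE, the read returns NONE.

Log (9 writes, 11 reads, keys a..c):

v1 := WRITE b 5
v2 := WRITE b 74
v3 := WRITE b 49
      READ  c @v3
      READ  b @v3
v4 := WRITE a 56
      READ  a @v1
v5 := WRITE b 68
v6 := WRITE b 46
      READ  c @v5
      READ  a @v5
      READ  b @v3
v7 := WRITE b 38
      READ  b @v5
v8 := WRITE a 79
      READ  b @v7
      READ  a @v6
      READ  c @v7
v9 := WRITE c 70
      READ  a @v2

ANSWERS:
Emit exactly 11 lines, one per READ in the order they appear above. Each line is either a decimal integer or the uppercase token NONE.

Answer: NONE
49
NONE
NONE
56
49
68
38
56
NONE
NONE

Derivation:
v1: WRITE b=5  (b history now [(1, 5)])
v2: WRITE b=74  (b history now [(1, 5), (2, 74)])
v3: WRITE b=49  (b history now [(1, 5), (2, 74), (3, 49)])
READ c @v3: history=[] -> no version <= 3 -> NONE
READ b @v3: history=[(1, 5), (2, 74), (3, 49)] -> pick v3 -> 49
v4: WRITE a=56  (a history now [(4, 56)])
READ a @v1: history=[(4, 56)] -> no version <= 1 -> NONE
v5: WRITE b=68  (b history now [(1, 5), (2, 74), (3, 49), (5, 68)])
v6: WRITE b=46  (b history now [(1, 5), (2, 74), (3, 49), (5, 68), (6, 46)])
READ c @v5: history=[] -> no version <= 5 -> NONE
READ a @v5: history=[(4, 56)] -> pick v4 -> 56
READ b @v3: history=[(1, 5), (2, 74), (3, 49), (5, 68), (6, 46)] -> pick v3 -> 49
v7: WRITE b=38  (b history now [(1, 5), (2, 74), (3, 49), (5, 68), (6, 46), (7, 38)])
READ b @v5: history=[(1, 5), (2, 74), (3, 49), (5, 68), (6, 46), (7, 38)] -> pick v5 -> 68
v8: WRITE a=79  (a history now [(4, 56), (8, 79)])
READ b @v7: history=[(1, 5), (2, 74), (3, 49), (5, 68), (6, 46), (7, 38)] -> pick v7 -> 38
READ a @v6: history=[(4, 56), (8, 79)] -> pick v4 -> 56
READ c @v7: history=[] -> no version <= 7 -> NONE
v9: WRITE c=70  (c history now [(9, 70)])
READ a @v2: history=[(4, 56), (8, 79)] -> no version <= 2 -> NONE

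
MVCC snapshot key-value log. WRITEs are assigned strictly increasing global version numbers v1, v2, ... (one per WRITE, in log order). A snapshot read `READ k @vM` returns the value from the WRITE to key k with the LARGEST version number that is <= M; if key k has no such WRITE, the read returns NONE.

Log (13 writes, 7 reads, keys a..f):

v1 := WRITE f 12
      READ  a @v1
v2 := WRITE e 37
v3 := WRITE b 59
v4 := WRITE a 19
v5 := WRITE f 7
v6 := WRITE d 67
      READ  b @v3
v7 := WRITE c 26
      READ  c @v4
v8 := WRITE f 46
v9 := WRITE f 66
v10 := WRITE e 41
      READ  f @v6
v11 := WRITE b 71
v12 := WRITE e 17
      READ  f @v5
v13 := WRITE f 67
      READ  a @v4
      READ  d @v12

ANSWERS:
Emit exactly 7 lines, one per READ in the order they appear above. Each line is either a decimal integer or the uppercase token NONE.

v1: WRITE f=12  (f history now [(1, 12)])
READ a @v1: history=[] -> no version <= 1 -> NONE
v2: WRITE e=37  (e history now [(2, 37)])
v3: WRITE b=59  (b history now [(3, 59)])
v4: WRITE a=19  (a history now [(4, 19)])
v5: WRITE f=7  (f history now [(1, 12), (5, 7)])
v6: WRITE d=67  (d history now [(6, 67)])
READ b @v3: history=[(3, 59)] -> pick v3 -> 59
v7: WRITE c=26  (c history now [(7, 26)])
READ c @v4: history=[(7, 26)] -> no version <= 4 -> NONE
v8: WRITE f=46  (f history now [(1, 12), (5, 7), (8, 46)])
v9: WRITE f=66  (f history now [(1, 12), (5, 7), (8, 46), (9, 66)])
v10: WRITE e=41  (e history now [(2, 37), (10, 41)])
READ f @v6: history=[(1, 12), (5, 7), (8, 46), (9, 66)] -> pick v5 -> 7
v11: WRITE b=71  (b history now [(3, 59), (11, 71)])
v12: WRITE e=17  (e history now [(2, 37), (10, 41), (12, 17)])
READ f @v5: history=[(1, 12), (5, 7), (8, 46), (9, 66)] -> pick v5 -> 7
v13: WRITE f=67  (f history now [(1, 12), (5, 7), (8, 46), (9, 66), (13, 67)])
READ a @v4: history=[(4, 19)] -> pick v4 -> 19
READ d @v12: history=[(6, 67)] -> pick v6 -> 67

Answer: NONE
59
NONE
7
7
19
67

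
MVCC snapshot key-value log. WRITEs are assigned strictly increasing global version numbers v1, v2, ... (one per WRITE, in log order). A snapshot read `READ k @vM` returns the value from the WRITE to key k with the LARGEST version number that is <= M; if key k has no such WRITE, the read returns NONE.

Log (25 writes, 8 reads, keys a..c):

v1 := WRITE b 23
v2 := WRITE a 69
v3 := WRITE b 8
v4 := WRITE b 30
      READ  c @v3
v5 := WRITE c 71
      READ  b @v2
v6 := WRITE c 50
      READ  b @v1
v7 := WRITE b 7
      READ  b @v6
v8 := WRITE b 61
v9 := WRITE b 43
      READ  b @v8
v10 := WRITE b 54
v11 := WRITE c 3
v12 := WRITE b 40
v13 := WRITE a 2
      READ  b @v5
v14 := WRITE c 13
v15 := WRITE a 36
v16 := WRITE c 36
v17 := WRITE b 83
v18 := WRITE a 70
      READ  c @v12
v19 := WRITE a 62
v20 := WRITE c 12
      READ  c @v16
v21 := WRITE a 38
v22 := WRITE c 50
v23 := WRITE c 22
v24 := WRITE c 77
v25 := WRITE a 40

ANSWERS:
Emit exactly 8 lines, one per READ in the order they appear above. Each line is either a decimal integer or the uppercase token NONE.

v1: WRITE b=23  (b history now [(1, 23)])
v2: WRITE a=69  (a history now [(2, 69)])
v3: WRITE b=8  (b history now [(1, 23), (3, 8)])
v4: WRITE b=30  (b history now [(1, 23), (3, 8), (4, 30)])
READ c @v3: history=[] -> no version <= 3 -> NONE
v5: WRITE c=71  (c history now [(5, 71)])
READ b @v2: history=[(1, 23), (3, 8), (4, 30)] -> pick v1 -> 23
v6: WRITE c=50  (c history now [(5, 71), (6, 50)])
READ b @v1: history=[(1, 23), (3, 8), (4, 30)] -> pick v1 -> 23
v7: WRITE b=7  (b history now [(1, 23), (3, 8), (4, 30), (7, 7)])
READ b @v6: history=[(1, 23), (3, 8), (4, 30), (7, 7)] -> pick v4 -> 30
v8: WRITE b=61  (b history now [(1, 23), (3, 8), (4, 30), (7, 7), (8, 61)])
v9: WRITE b=43  (b history now [(1, 23), (3, 8), (4, 30), (7, 7), (8, 61), (9, 43)])
READ b @v8: history=[(1, 23), (3, 8), (4, 30), (7, 7), (8, 61), (9, 43)] -> pick v8 -> 61
v10: WRITE b=54  (b history now [(1, 23), (3, 8), (4, 30), (7, 7), (8, 61), (9, 43), (10, 54)])
v11: WRITE c=3  (c history now [(5, 71), (6, 50), (11, 3)])
v12: WRITE b=40  (b history now [(1, 23), (3, 8), (4, 30), (7, 7), (8, 61), (9, 43), (10, 54), (12, 40)])
v13: WRITE a=2  (a history now [(2, 69), (13, 2)])
READ b @v5: history=[(1, 23), (3, 8), (4, 30), (7, 7), (8, 61), (9, 43), (10, 54), (12, 40)] -> pick v4 -> 30
v14: WRITE c=13  (c history now [(5, 71), (6, 50), (11, 3), (14, 13)])
v15: WRITE a=36  (a history now [(2, 69), (13, 2), (15, 36)])
v16: WRITE c=36  (c history now [(5, 71), (6, 50), (11, 3), (14, 13), (16, 36)])
v17: WRITE b=83  (b history now [(1, 23), (3, 8), (4, 30), (7, 7), (8, 61), (9, 43), (10, 54), (12, 40), (17, 83)])
v18: WRITE a=70  (a history now [(2, 69), (13, 2), (15, 36), (18, 70)])
READ c @v12: history=[(5, 71), (6, 50), (11, 3), (14, 13), (16, 36)] -> pick v11 -> 3
v19: WRITE a=62  (a history now [(2, 69), (13, 2), (15, 36), (18, 70), (19, 62)])
v20: WRITE c=12  (c history now [(5, 71), (6, 50), (11, 3), (14, 13), (16, 36), (20, 12)])
READ c @v16: history=[(5, 71), (6, 50), (11, 3), (14, 13), (16, 36), (20, 12)] -> pick v16 -> 36
v21: WRITE a=38  (a history now [(2, 69), (13, 2), (15, 36), (18, 70), (19, 62), (21, 38)])
v22: WRITE c=50  (c history now [(5, 71), (6, 50), (11, 3), (14, 13), (16, 36), (20, 12), (22, 50)])
v23: WRITE c=22  (c history now [(5, 71), (6, 50), (11, 3), (14, 13), (16, 36), (20, 12), (22, 50), (23, 22)])
v24: WRITE c=77  (c history now [(5, 71), (6, 50), (11, 3), (14, 13), (16, 36), (20, 12), (22, 50), (23, 22), (24, 77)])
v25: WRITE a=40  (a history now [(2, 69), (13, 2), (15, 36), (18, 70), (19, 62), (21, 38), (25, 40)])

Answer: NONE
23
23
30
61
30
3
36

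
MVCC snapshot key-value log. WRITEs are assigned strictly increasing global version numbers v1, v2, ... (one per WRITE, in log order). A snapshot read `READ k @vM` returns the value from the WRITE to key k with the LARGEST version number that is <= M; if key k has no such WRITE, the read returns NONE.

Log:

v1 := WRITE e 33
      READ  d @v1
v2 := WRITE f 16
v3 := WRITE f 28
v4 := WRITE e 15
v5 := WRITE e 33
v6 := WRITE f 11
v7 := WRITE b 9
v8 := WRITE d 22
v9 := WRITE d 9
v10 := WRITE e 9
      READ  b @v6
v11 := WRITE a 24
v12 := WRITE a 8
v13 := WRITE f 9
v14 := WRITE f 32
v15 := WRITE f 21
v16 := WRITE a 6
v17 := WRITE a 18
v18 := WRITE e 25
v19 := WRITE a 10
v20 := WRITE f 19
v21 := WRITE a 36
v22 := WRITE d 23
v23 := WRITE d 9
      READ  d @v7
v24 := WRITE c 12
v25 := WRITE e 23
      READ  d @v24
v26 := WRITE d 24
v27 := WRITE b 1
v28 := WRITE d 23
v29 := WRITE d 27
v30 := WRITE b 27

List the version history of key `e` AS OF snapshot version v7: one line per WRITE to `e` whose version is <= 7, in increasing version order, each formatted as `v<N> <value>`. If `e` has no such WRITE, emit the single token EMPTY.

Answer: v1 33
v4 15
v5 33

Derivation:
Scan writes for key=e with version <= 7:
  v1 WRITE e 33 -> keep
  v2 WRITE f 16 -> skip
  v3 WRITE f 28 -> skip
  v4 WRITE e 15 -> keep
  v5 WRITE e 33 -> keep
  v6 WRITE f 11 -> skip
  v7 WRITE b 9 -> skip
  v8 WRITE d 22 -> skip
  v9 WRITE d 9 -> skip
  v10 WRITE e 9 -> drop (> snap)
  v11 WRITE a 24 -> skip
  v12 WRITE a 8 -> skip
  v13 WRITE f 9 -> skip
  v14 WRITE f 32 -> skip
  v15 WRITE f 21 -> skip
  v16 WRITE a 6 -> skip
  v17 WRITE a 18 -> skip
  v18 WRITE e 25 -> drop (> snap)
  v19 WRITE a 10 -> skip
  v20 WRITE f 19 -> skip
  v21 WRITE a 36 -> skip
  v22 WRITE d 23 -> skip
  v23 WRITE d 9 -> skip
  v24 WRITE c 12 -> skip
  v25 WRITE e 23 -> drop (> snap)
  v26 WRITE d 24 -> skip
  v27 WRITE b 1 -> skip
  v28 WRITE d 23 -> skip
  v29 WRITE d 27 -> skip
  v30 WRITE b 27 -> skip
Collected: [(1, 33), (4, 15), (5, 33)]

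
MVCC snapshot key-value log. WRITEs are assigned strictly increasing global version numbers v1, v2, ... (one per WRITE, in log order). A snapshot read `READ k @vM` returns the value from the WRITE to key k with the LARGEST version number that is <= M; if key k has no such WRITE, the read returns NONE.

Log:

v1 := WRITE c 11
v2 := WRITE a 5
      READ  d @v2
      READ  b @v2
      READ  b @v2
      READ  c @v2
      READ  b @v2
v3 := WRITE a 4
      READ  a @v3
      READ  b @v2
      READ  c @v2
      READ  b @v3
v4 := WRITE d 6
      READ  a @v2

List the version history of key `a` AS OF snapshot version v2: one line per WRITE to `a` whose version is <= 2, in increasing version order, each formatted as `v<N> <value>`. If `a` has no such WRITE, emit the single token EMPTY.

Answer: v2 5

Derivation:
Scan writes for key=a with version <= 2:
  v1 WRITE c 11 -> skip
  v2 WRITE a 5 -> keep
  v3 WRITE a 4 -> drop (> snap)
  v4 WRITE d 6 -> skip
Collected: [(2, 5)]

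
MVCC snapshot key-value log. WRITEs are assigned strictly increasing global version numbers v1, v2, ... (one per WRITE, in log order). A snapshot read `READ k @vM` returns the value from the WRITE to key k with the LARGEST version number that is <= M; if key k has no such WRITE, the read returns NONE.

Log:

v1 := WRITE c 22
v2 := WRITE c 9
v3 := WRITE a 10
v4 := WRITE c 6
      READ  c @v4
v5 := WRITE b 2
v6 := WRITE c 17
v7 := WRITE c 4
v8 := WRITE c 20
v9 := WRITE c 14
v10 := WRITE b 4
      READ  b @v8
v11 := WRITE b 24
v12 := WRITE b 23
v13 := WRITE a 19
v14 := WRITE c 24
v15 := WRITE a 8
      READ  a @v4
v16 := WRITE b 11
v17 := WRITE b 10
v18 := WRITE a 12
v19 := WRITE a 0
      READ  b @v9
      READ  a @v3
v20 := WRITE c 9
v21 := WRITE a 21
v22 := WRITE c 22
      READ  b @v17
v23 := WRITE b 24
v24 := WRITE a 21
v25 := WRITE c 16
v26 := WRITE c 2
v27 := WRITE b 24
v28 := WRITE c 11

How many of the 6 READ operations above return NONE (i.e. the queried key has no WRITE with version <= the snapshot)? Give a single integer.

Answer: 0

Derivation:
v1: WRITE c=22  (c history now [(1, 22)])
v2: WRITE c=9  (c history now [(1, 22), (2, 9)])
v3: WRITE a=10  (a history now [(3, 10)])
v4: WRITE c=6  (c history now [(1, 22), (2, 9), (4, 6)])
READ c @v4: history=[(1, 22), (2, 9), (4, 6)] -> pick v4 -> 6
v5: WRITE b=2  (b history now [(5, 2)])
v6: WRITE c=17  (c history now [(1, 22), (2, 9), (4, 6), (6, 17)])
v7: WRITE c=4  (c history now [(1, 22), (2, 9), (4, 6), (6, 17), (7, 4)])
v8: WRITE c=20  (c history now [(1, 22), (2, 9), (4, 6), (6, 17), (7, 4), (8, 20)])
v9: WRITE c=14  (c history now [(1, 22), (2, 9), (4, 6), (6, 17), (7, 4), (8, 20), (9, 14)])
v10: WRITE b=4  (b history now [(5, 2), (10, 4)])
READ b @v8: history=[(5, 2), (10, 4)] -> pick v5 -> 2
v11: WRITE b=24  (b history now [(5, 2), (10, 4), (11, 24)])
v12: WRITE b=23  (b history now [(5, 2), (10, 4), (11, 24), (12, 23)])
v13: WRITE a=19  (a history now [(3, 10), (13, 19)])
v14: WRITE c=24  (c history now [(1, 22), (2, 9), (4, 6), (6, 17), (7, 4), (8, 20), (9, 14), (14, 24)])
v15: WRITE a=8  (a history now [(3, 10), (13, 19), (15, 8)])
READ a @v4: history=[(3, 10), (13, 19), (15, 8)] -> pick v3 -> 10
v16: WRITE b=11  (b history now [(5, 2), (10, 4), (11, 24), (12, 23), (16, 11)])
v17: WRITE b=10  (b history now [(5, 2), (10, 4), (11, 24), (12, 23), (16, 11), (17, 10)])
v18: WRITE a=12  (a history now [(3, 10), (13, 19), (15, 8), (18, 12)])
v19: WRITE a=0  (a history now [(3, 10), (13, 19), (15, 8), (18, 12), (19, 0)])
READ b @v9: history=[(5, 2), (10, 4), (11, 24), (12, 23), (16, 11), (17, 10)] -> pick v5 -> 2
READ a @v3: history=[(3, 10), (13, 19), (15, 8), (18, 12), (19, 0)] -> pick v3 -> 10
v20: WRITE c=9  (c history now [(1, 22), (2, 9), (4, 6), (6, 17), (7, 4), (8, 20), (9, 14), (14, 24), (20, 9)])
v21: WRITE a=21  (a history now [(3, 10), (13, 19), (15, 8), (18, 12), (19, 0), (21, 21)])
v22: WRITE c=22  (c history now [(1, 22), (2, 9), (4, 6), (6, 17), (7, 4), (8, 20), (9, 14), (14, 24), (20, 9), (22, 22)])
READ b @v17: history=[(5, 2), (10, 4), (11, 24), (12, 23), (16, 11), (17, 10)] -> pick v17 -> 10
v23: WRITE b=24  (b history now [(5, 2), (10, 4), (11, 24), (12, 23), (16, 11), (17, 10), (23, 24)])
v24: WRITE a=21  (a history now [(3, 10), (13, 19), (15, 8), (18, 12), (19, 0), (21, 21), (24, 21)])
v25: WRITE c=16  (c history now [(1, 22), (2, 9), (4, 6), (6, 17), (7, 4), (8, 20), (9, 14), (14, 24), (20, 9), (22, 22), (25, 16)])
v26: WRITE c=2  (c history now [(1, 22), (2, 9), (4, 6), (6, 17), (7, 4), (8, 20), (9, 14), (14, 24), (20, 9), (22, 22), (25, 16), (26, 2)])
v27: WRITE b=24  (b history now [(5, 2), (10, 4), (11, 24), (12, 23), (16, 11), (17, 10), (23, 24), (27, 24)])
v28: WRITE c=11  (c history now [(1, 22), (2, 9), (4, 6), (6, 17), (7, 4), (8, 20), (9, 14), (14, 24), (20, 9), (22, 22), (25, 16), (26, 2), (28, 11)])
Read results in order: ['6', '2', '10', '2', '10', '10']
NONE count = 0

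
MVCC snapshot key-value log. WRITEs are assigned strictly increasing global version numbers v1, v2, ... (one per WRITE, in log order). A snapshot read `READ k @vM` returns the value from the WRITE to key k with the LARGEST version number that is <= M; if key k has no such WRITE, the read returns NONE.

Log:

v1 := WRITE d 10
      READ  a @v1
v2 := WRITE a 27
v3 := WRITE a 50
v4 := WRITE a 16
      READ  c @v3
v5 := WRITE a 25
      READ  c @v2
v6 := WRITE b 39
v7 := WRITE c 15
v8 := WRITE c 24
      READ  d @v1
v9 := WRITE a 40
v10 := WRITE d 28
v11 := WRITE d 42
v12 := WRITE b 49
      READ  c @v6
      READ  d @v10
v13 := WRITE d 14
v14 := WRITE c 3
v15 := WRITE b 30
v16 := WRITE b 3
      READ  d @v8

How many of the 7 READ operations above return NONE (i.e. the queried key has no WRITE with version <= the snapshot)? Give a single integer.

v1: WRITE d=10  (d history now [(1, 10)])
READ a @v1: history=[] -> no version <= 1 -> NONE
v2: WRITE a=27  (a history now [(2, 27)])
v3: WRITE a=50  (a history now [(2, 27), (3, 50)])
v4: WRITE a=16  (a history now [(2, 27), (3, 50), (4, 16)])
READ c @v3: history=[] -> no version <= 3 -> NONE
v5: WRITE a=25  (a history now [(2, 27), (3, 50), (4, 16), (5, 25)])
READ c @v2: history=[] -> no version <= 2 -> NONE
v6: WRITE b=39  (b history now [(6, 39)])
v7: WRITE c=15  (c history now [(7, 15)])
v8: WRITE c=24  (c history now [(7, 15), (8, 24)])
READ d @v1: history=[(1, 10)] -> pick v1 -> 10
v9: WRITE a=40  (a history now [(2, 27), (3, 50), (4, 16), (5, 25), (9, 40)])
v10: WRITE d=28  (d history now [(1, 10), (10, 28)])
v11: WRITE d=42  (d history now [(1, 10), (10, 28), (11, 42)])
v12: WRITE b=49  (b history now [(6, 39), (12, 49)])
READ c @v6: history=[(7, 15), (8, 24)] -> no version <= 6 -> NONE
READ d @v10: history=[(1, 10), (10, 28), (11, 42)] -> pick v10 -> 28
v13: WRITE d=14  (d history now [(1, 10), (10, 28), (11, 42), (13, 14)])
v14: WRITE c=3  (c history now [(7, 15), (8, 24), (14, 3)])
v15: WRITE b=30  (b history now [(6, 39), (12, 49), (15, 30)])
v16: WRITE b=3  (b history now [(6, 39), (12, 49), (15, 30), (16, 3)])
READ d @v8: history=[(1, 10), (10, 28), (11, 42), (13, 14)] -> pick v1 -> 10
Read results in order: ['NONE', 'NONE', 'NONE', '10', 'NONE', '28', '10']
NONE count = 4

Answer: 4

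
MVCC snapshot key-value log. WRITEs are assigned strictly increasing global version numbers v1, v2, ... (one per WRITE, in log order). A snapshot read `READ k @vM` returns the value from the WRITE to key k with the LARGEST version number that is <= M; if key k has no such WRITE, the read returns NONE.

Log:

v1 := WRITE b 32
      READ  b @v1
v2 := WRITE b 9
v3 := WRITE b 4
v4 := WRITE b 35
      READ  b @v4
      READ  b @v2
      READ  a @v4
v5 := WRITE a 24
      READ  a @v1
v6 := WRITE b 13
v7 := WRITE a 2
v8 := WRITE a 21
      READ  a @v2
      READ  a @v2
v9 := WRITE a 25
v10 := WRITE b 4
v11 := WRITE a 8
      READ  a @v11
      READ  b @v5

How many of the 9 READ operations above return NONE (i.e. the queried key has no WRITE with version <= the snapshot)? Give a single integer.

v1: WRITE b=32  (b history now [(1, 32)])
READ b @v1: history=[(1, 32)] -> pick v1 -> 32
v2: WRITE b=9  (b history now [(1, 32), (2, 9)])
v3: WRITE b=4  (b history now [(1, 32), (2, 9), (3, 4)])
v4: WRITE b=35  (b history now [(1, 32), (2, 9), (3, 4), (4, 35)])
READ b @v4: history=[(1, 32), (2, 9), (3, 4), (4, 35)] -> pick v4 -> 35
READ b @v2: history=[(1, 32), (2, 9), (3, 4), (4, 35)] -> pick v2 -> 9
READ a @v4: history=[] -> no version <= 4 -> NONE
v5: WRITE a=24  (a history now [(5, 24)])
READ a @v1: history=[(5, 24)] -> no version <= 1 -> NONE
v6: WRITE b=13  (b history now [(1, 32), (2, 9), (3, 4), (4, 35), (6, 13)])
v7: WRITE a=2  (a history now [(5, 24), (7, 2)])
v8: WRITE a=21  (a history now [(5, 24), (7, 2), (8, 21)])
READ a @v2: history=[(5, 24), (7, 2), (8, 21)] -> no version <= 2 -> NONE
READ a @v2: history=[(5, 24), (7, 2), (8, 21)] -> no version <= 2 -> NONE
v9: WRITE a=25  (a history now [(5, 24), (7, 2), (8, 21), (9, 25)])
v10: WRITE b=4  (b history now [(1, 32), (2, 9), (3, 4), (4, 35), (6, 13), (10, 4)])
v11: WRITE a=8  (a history now [(5, 24), (7, 2), (8, 21), (9, 25), (11, 8)])
READ a @v11: history=[(5, 24), (7, 2), (8, 21), (9, 25), (11, 8)] -> pick v11 -> 8
READ b @v5: history=[(1, 32), (2, 9), (3, 4), (4, 35), (6, 13), (10, 4)] -> pick v4 -> 35
Read results in order: ['32', '35', '9', 'NONE', 'NONE', 'NONE', 'NONE', '8', '35']
NONE count = 4

Answer: 4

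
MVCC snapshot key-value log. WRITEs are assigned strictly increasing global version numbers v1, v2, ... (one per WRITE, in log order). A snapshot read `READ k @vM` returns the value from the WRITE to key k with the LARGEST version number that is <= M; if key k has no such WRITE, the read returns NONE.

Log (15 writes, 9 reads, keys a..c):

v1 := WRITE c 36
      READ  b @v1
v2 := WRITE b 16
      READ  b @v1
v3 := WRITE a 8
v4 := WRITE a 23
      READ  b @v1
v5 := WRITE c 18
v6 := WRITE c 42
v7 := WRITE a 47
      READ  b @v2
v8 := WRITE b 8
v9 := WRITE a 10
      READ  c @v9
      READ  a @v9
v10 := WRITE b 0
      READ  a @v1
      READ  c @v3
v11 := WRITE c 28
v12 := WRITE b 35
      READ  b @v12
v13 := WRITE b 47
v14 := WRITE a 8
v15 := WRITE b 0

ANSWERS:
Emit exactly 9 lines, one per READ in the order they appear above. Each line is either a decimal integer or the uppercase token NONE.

Answer: NONE
NONE
NONE
16
42
10
NONE
36
35

Derivation:
v1: WRITE c=36  (c history now [(1, 36)])
READ b @v1: history=[] -> no version <= 1 -> NONE
v2: WRITE b=16  (b history now [(2, 16)])
READ b @v1: history=[(2, 16)] -> no version <= 1 -> NONE
v3: WRITE a=8  (a history now [(3, 8)])
v4: WRITE a=23  (a history now [(3, 8), (4, 23)])
READ b @v1: history=[(2, 16)] -> no version <= 1 -> NONE
v5: WRITE c=18  (c history now [(1, 36), (5, 18)])
v6: WRITE c=42  (c history now [(1, 36), (5, 18), (6, 42)])
v7: WRITE a=47  (a history now [(3, 8), (4, 23), (7, 47)])
READ b @v2: history=[(2, 16)] -> pick v2 -> 16
v8: WRITE b=8  (b history now [(2, 16), (8, 8)])
v9: WRITE a=10  (a history now [(3, 8), (4, 23), (7, 47), (9, 10)])
READ c @v9: history=[(1, 36), (5, 18), (6, 42)] -> pick v6 -> 42
READ a @v9: history=[(3, 8), (4, 23), (7, 47), (9, 10)] -> pick v9 -> 10
v10: WRITE b=0  (b history now [(2, 16), (8, 8), (10, 0)])
READ a @v1: history=[(3, 8), (4, 23), (7, 47), (9, 10)] -> no version <= 1 -> NONE
READ c @v3: history=[(1, 36), (5, 18), (6, 42)] -> pick v1 -> 36
v11: WRITE c=28  (c history now [(1, 36), (5, 18), (6, 42), (11, 28)])
v12: WRITE b=35  (b history now [(2, 16), (8, 8), (10, 0), (12, 35)])
READ b @v12: history=[(2, 16), (8, 8), (10, 0), (12, 35)] -> pick v12 -> 35
v13: WRITE b=47  (b history now [(2, 16), (8, 8), (10, 0), (12, 35), (13, 47)])
v14: WRITE a=8  (a history now [(3, 8), (4, 23), (7, 47), (9, 10), (14, 8)])
v15: WRITE b=0  (b history now [(2, 16), (8, 8), (10, 0), (12, 35), (13, 47), (15, 0)])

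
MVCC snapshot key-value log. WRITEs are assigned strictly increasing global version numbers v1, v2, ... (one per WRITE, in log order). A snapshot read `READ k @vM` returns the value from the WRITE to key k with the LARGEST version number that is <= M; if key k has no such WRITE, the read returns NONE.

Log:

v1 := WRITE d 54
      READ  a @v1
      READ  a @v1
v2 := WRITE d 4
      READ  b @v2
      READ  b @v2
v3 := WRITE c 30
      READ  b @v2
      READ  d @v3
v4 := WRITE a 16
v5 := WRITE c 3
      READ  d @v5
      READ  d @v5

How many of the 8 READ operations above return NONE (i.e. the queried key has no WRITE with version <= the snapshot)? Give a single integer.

v1: WRITE d=54  (d history now [(1, 54)])
READ a @v1: history=[] -> no version <= 1 -> NONE
READ a @v1: history=[] -> no version <= 1 -> NONE
v2: WRITE d=4  (d history now [(1, 54), (2, 4)])
READ b @v2: history=[] -> no version <= 2 -> NONE
READ b @v2: history=[] -> no version <= 2 -> NONE
v3: WRITE c=30  (c history now [(3, 30)])
READ b @v2: history=[] -> no version <= 2 -> NONE
READ d @v3: history=[(1, 54), (2, 4)] -> pick v2 -> 4
v4: WRITE a=16  (a history now [(4, 16)])
v5: WRITE c=3  (c history now [(3, 30), (5, 3)])
READ d @v5: history=[(1, 54), (2, 4)] -> pick v2 -> 4
READ d @v5: history=[(1, 54), (2, 4)] -> pick v2 -> 4
Read results in order: ['NONE', 'NONE', 'NONE', 'NONE', 'NONE', '4', '4', '4']
NONE count = 5

Answer: 5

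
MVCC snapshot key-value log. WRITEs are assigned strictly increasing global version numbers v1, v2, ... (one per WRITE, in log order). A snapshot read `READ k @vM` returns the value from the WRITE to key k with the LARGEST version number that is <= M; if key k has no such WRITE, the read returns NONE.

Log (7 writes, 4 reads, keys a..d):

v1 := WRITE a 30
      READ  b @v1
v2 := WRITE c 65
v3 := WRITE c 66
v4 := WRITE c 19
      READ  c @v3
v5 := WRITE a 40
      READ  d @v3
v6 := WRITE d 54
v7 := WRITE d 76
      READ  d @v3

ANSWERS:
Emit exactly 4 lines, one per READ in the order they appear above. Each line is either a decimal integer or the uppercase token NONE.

v1: WRITE a=30  (a history now [(1, 30)])
READ b @v1: history=[] -> no version <= 1 -> NONE
v2: WRITE c=65  (c history now [(2, 65)])
v3: WRITE c=66  (c history now [(2, 65), (3, 66)])
v4: WRITE c=19  (c history now [(2, 65), (3, 66), (4, 19)])
READ c @v3: history=[(2, 65), (3, 66), (4, 19)] -> pick v3 -> 66
v5: WRITE a=40  (a history now [(1, 30), (5, 40)])
READ d @v3: history=[] -> no version <= 3 -> NONE
v6: WRITE d=54  (d history now [(6, 54)])
v7: WRITE d=76  (d history now [(6, 54), (7, 76)])
READ d @v3: history=[(6, 54), (7, 76)] -> no version <= 3 -> NONE

Answer: NONE
66
NONE
NONE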